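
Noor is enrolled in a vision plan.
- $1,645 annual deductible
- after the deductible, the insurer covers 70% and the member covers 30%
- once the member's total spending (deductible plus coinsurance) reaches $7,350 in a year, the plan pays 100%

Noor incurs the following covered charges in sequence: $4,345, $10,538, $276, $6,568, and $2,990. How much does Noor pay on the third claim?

$82.80

Claim 1 — $4,345: deductible takes $1,645, $2,700 remains; member's 30% is $810. Member owes $2,455 (running OOP $2,455).
Claim 2 — $10,538: 30% coinsurance on $10,538 = $3,161.40. Cost to member: $3,161.40. OOP to date $5,616.40.
Claim 3 — $276: deductible met; 30% of $276 = $82.80. Member pays $82.80; OOP now $5,699.20.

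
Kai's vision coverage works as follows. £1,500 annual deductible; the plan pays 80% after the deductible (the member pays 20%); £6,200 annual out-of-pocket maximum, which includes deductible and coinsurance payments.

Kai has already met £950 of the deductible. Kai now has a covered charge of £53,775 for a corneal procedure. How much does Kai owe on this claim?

£5,250

Deductible still to meet: £1,500 − £950 = £550.
After the £550 deductible portion, £53,775 − £550 = £53,225 is subject to coinsurance.
Coinsurance: £53,225 × 20% = £10,645.
Member responsibility before any cap: £550 + £10,645 = £11,195.
That would bring total out-of-pocket to £12,145, past the £6,200 cap. The member is capped at £6,200 − £950 = £5,250 on this claim.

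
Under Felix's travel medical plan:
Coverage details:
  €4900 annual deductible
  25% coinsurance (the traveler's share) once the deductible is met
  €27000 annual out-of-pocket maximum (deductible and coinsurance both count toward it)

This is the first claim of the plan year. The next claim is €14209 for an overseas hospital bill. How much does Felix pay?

€7227.25

Deductible not yet touched, so the first €4900 of the bill goes to the deductible.
After the €4900 deductible portion, €14209 − €4900 = €9309 is subject to coinsurance.
Traveler's 25% share of €9309 is €2327.25.
Traveler responsibility before any cap: €4900 + €2327.25 = €7227.25.
Cumulative spending €0 + €7227.25 = €7227.25 stays under the €27000 maximum.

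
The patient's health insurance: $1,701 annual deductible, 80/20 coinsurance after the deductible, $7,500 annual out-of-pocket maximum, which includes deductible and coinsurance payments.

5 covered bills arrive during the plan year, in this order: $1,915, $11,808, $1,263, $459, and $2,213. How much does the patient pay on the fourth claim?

$91.80

#1 ($1,915): $1,701 finishes the deductible; $214 goes to coinsurance; coinsurance $214 × 20% = $42.80. Cost to patient: $1,743.80. OOP to date $1,743.80.
#2 ($11,808): 20% coinsurance on $11,808 = $2,361.60. Patient owes $2,361.60 (running OOP $4,105.40).
#3 ($1,263): 20% coinsurance on $1,263 = $252.60. Patient owes $252.60 (running OOP $4,358).
#4 ($459): deductible met; 20% of $459 = $91.80. Cost to patient: $91.80. OOP to date $4,449.80.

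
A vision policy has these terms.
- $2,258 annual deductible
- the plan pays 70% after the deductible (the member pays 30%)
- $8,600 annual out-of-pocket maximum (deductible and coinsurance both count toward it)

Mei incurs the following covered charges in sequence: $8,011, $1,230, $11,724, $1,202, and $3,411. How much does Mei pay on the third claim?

Claim 1 — $8,011: $2,258 finishes the deductible; $5,753 goes to coinsurance; member's 30% is $1,725.90. Cost to member: $3,983.90. OOP to date $3,983.90.
Claim 2 — $1,230: 30% coinsurance on $1,230 = $369. Cost to member: $369. OOP to date $4,352.90.
Claim 3 — $11,724: 30% coinsurance on $11,724 = $3,517.20. Member owes $3,517.20 (running OOP $7,870.10).

$3,517.20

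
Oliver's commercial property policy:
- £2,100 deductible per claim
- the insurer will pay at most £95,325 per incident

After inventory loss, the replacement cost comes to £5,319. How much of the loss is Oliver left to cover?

Less the £2,100 deductible: £5,319 − £2,100 = £3,219.
£3,219 ≤ £95,325, so the limit doesn't bind; insurer pays £3,219.
Business's share is the uncovered remainder: £5,319 − £3,219 = £2,100.

£2,100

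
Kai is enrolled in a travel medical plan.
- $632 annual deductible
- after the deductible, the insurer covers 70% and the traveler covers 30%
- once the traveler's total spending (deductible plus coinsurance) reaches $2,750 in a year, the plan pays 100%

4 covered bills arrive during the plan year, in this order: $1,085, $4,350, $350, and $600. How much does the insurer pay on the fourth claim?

#1 ($1,085): $632 finishes the deductible; $453 goes to coinsurance; traveler's 30% is $135.90. Cost to traveler: $767.90. OOP to date $767.90. Plan pays $1,085 − $767.90 = $317.10.
#2 ($4,350): deductible met; 30% of $4,350 = $1,305. Traveler pays $1,305; OOP now $2,072.90. Plan pays $4,350 − $1,305 = $3,045.
#3 ($350): 30% coinsurance on $350 = $105. Traveler owes $105 (running OOP $2,177.90). Plan pays $350 − $105 = $245.
#4 ($600): deductible already satisfied, so traveler's share is 30% × $600 = $180. Cost to traveler: $180. OOP to date $2,357.90. Plan pays $600 − $180 = $420.

$420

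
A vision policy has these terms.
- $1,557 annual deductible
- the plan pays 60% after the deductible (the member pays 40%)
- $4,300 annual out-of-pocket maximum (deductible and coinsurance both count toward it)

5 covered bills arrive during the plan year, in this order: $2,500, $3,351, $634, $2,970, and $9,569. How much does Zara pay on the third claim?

$253.60

Claim 1 — $2,500: deductible takes $1,557, $943 remains; member's 40% is $377.20. Cost to member: $1,934.20. OOP to date $1,934.20.
Claim 2 — $3,351: deductible met; 40% of $3,351 = $1,340.40. Cost to member: $1,340.40. OOP to date $3,274.60.
Claim 3 — $634: deductible already satisfied, so member's share is 40% × $634 = $253.60. Member pays $253.60; OOP now $3,528.20.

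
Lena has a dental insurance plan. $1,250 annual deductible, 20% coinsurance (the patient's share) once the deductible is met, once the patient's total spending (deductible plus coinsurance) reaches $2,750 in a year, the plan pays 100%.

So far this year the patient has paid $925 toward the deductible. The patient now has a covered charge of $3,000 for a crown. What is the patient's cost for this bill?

Remaining deductible: $1,250 − $925 = $325.
That leaves $3,000 − $325 = $2,675 for coinsurance.
20% of $2,675 = $535 falls to the patient.
That puts the patient's cost at $325 + $535 = $860 before any cap.
Total out-of-pocket so far would be $925 + $860 = $1,785, below the $2,750 cap — no reduction.

$860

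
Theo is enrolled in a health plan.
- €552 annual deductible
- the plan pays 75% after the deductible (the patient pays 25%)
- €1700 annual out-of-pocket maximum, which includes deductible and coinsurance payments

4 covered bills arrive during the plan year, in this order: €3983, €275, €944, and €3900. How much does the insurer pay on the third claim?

Claim 1 — €3983: €552 finishes the deductible; €3431 goes to coinsurance; 25% of €3431 = €857.75. Cost to patient: €1409.75. OOP to date €1409.75. Insurer: €3983 − €1409.75 = €2573.25.
Claim 2 — €275: 25% coinsurance on €275 = €68.75. Patient pays €68.75; OOP now €1478.50. Insurer: €275 − €68.75 = €206.25.
Claim 3 — €944: deductible met; 25% of €944 = €236. OOP would hit €1714.50 > €1700, so the cap limits the patient to €1700 − €1478.50 = €221.50. Insurer: €944 − €221.50 = €722.50.

€722.50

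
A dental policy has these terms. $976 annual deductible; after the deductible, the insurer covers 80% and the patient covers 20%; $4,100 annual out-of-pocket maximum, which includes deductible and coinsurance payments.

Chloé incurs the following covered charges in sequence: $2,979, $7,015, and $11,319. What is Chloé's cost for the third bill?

$1,320.40

Bill 1, $2,979: $976 finishes the deductible; $2,003 goes to coinsurance; coinsurance $2,003 × 20% = $400.60. Patient owes $1,376.60 (running OOP $1,376.60).
Bill 2, $7,015: deductible already satisfied, so patient's share is 20% × $7,015 = $1,403. Cost to patient: $1,403. OOP to date $2,779.60.
Bill 3, $11,319: deductible already satisfied, so patient's share is 20% × $11,319 = $2,263.80. Adding that to $2,779.60 gives $5,043.40, past the $4,100 cap; patient pays only $4,100 − $2,779.60 = $1,320.40.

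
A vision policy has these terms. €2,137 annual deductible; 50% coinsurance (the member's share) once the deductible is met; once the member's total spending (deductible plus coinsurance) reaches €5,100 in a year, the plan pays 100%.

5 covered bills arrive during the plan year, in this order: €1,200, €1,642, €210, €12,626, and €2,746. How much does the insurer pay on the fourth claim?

Bill 1, €1,200: all of it applies to the deductible. Member owes €1,200 (running OOP €1,200). Insurer: €1,200 − €1,200 = €0.
Bill 2, €1,642: deductible takes €937, €705 remains; member's 50% is €352.50. Member pays €1,289.50; OOP now €2,489.50. Insurer: €1,642 − €1,289.50 = €352.50.
Bill 3, €210: 50% coinsurance on €210 = €105. Member owes €105 (running OOP €2,594.50). Plan pays €210 − €105 = €105.
Bill 4, €12,626: deductible already satisfied, so member's share is 50% × €12,626 = €6,313. That would push OOP to €8,907.50, over the €5,100 cap, so member pays €5,100 − €2,594.50 = €2,505.50. Insurer: €12,626 − €2,505.50 = €10,120.50.

€10,120.50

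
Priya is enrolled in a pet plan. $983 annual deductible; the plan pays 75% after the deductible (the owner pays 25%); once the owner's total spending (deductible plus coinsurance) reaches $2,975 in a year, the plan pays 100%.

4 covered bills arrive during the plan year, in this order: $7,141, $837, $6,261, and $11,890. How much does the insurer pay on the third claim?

Bill 1, $7,141: deductible takes $983, $6,158 remains; coinsurance $6,158 × 25% = $1,539.50. Owner pays $2,522.50; OOP now $2,522.50. Plan pays $7,141 − $2,522.50 = $4,618.50.
Bill 2, $837: 25% coinsurance on $837 = $209.25. Cost to owner: $209.25. OOP to date $2,731.75. Insurer: $837 − $209.25 = $627.75.
Bill 3, $6,261: 25% coinsurance on $6,261 = $1,565.25. That would push OOP to $4,297, over the $2,975 cap, so owner pays $2,975 − $2,731.75 = $243.25. Insurer: $6,261 − $243.25 = $6,017.75.

$6,017.75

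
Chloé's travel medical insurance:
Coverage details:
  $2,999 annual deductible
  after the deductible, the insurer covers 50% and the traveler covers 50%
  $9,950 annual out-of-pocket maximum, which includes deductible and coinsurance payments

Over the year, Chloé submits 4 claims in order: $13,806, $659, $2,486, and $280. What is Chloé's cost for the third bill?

$1,218

Claim 1 — $13,806: $2,999 finishes the deductible; $10,807 goes to coinsurance; 50% of $10,807 = $5,403.50. Traveler pays $8,402.50; OOP now $8,402.50.
Claim 2 — $659: 50% coinsurance on $659 = $329.50. Cost to traveler: $329.50. OOP to date $8,732.
Claim 3 — $2,486: deductible already satisfied, so traveler's share is 50% × $2,486 = $1,243. OOP would hit $9,975 > $9,950, so the cap limits the traveler to $9,950 − $8,732 = $1,218.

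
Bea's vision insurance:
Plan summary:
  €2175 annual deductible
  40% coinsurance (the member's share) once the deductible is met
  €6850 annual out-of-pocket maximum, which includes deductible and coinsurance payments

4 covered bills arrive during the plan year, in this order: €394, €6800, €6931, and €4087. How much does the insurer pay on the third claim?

#1 (€394): fully absorbed by the deductible. Cost to member: €394. OOP to date €394. Insurer: €394 − €394 = €0.
#2 (€6800): €1781 finishes the deductible; €5019 goes to coinsurance; coinsurance €5019 × 40% = €2007.60. Member pays €3788.60; OOP now €4182.60. Plan pays €6800 − €3788.60 = €3011.40.
#3 (€6931): deductible met; 40% of €6931 = €2772.40. Adding that to €4182.60 gives €6955, past the €6850 cap; member pays only €6850 − €4182.60 = €2667.40. Insurer: €6931 − €2667.40 = €4263.60.

€4263.60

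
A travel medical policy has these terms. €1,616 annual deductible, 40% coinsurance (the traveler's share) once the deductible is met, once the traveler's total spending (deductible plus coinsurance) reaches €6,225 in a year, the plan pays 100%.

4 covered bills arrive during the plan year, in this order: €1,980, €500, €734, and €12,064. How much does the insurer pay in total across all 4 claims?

#1 (€1,980): €1,616 to deductible, leaving €364; traveler's 40% is €145.60. Cost to traveler: €1,761.60. OOP to date €1,761.60. Plan pays €1,980 − €1,761.60 = €218.40.
#2 (€500): 40% coinsurance on €500 = €200. Cost to traveler: €200. OOP to date €1,961.60. Plan pays €500 − €200 = €300.
#3 (€734): 40% coinsurance on €734 = €293.60. Traveler pays €293.60; OOP now €2,255.20. Plan pays €734 − €293.60 = €440.40.
#4 (€12,064): deductible met; 40% of €12,064 = €4,825.60. Adding that to €2,255.20 gives €7,080.80, past the €6,225 cap; traveler pays only €6,225 − €2,255.20 = €3,969.80. Plan pays €12,064 − €3,969.80 = €8,094.20.
Insurer total: €218.40 + €300 + €440.40 + €8,094.20 = €9,053.

€9,053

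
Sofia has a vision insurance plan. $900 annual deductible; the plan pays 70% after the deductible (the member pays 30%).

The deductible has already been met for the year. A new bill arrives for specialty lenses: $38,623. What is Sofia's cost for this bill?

The deductible is already satisfied, so the full bill goes to coinsurance.
Member's 30% share of $38,623 is $11,586.90.

$11,586.90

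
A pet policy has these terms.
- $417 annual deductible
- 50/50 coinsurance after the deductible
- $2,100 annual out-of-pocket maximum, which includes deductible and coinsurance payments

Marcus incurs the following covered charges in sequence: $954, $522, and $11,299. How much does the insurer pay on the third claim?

$10,145.50

#1 ($954): $417 to deductible, leaving $537; 50% of $537 = $268.50. Owner owes $685.50 (running OOP $685.50). Insurer: $954 − $685.50 = $268.50.
#2 ($522): deductible met; 50% of $522 = $261. Cost to owner: $261. OOP to date $946.50. Plan pays $522 − $261 = $261.
#3 ($11,299): deductible met; 50% of $11,299 = $5,649.50. Adding that to $946.50 gives $6,596, past the $2,100 cap; owner pays only $2,100 − $946.50 = $1,153.50. Insurer: $11,299 − $1,153.50 = $10,145.50.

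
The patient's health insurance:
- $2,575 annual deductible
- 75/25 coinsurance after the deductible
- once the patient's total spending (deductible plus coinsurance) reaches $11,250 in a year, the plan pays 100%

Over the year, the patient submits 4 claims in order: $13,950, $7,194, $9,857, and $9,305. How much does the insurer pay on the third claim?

#1 ($13,950): $2,575 to deductible, leaving $11,375; coinsurance $11,375 × 25% = $2,843.75. Patient owes $5,418.75 (running OOP $5,418.75). Insurer: $13,950 − $5,418.75 = $8,531.25.
#2 ($7,194): 25% coinsurance on $7,194 = $1,798.50. Patient owes $1,798.50 (running OOP $7,217.25). Plan pays $7,194 − $1,798.50 = $5,395.50.
#3 ($9,857): deductible met; 25% of $9,857 = $2,464.25. Patient owes $2,464.25 (running OOP $9,681.50). Plan pays $9,857 − $2,464.25 = $7,392.75.

$7,392.75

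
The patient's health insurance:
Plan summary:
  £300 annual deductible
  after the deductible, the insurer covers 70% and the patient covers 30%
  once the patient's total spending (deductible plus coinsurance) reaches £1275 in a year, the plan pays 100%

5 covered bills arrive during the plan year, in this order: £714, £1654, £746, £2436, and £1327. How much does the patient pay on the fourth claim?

Claim 1 (£714): £300 to deductible, leaving £414; patient's 30% is £124.20. Cost to patient: £424.20. OOP to date £424.20.
Claim 2 (£1654): 30% coinsurance on £1654 = £496.20. Patient pays £496.20; OOP now £920.40.
Claim 3 (£746): deductible met; 30% of £746 = £223.80. Patient pays £223.80; OOP now £1144.20.
Claim 4 (£2436): 30% coinsurance on £2436 = £730.80. OOP would hit £1875 > £1275, so the cap limits the patient to £1275 − £1144.20 = £130.80.

£130.80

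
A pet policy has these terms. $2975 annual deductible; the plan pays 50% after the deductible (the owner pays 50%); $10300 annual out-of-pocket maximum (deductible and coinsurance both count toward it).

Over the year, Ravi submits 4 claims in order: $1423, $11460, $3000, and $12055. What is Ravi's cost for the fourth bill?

$871

#1 ($1423): fully absorbed by the deductible. Cost to owner: $1423. OOP to date $1423.
#2 ($11460): $1552 to deductible, leaving $9908; coinsurance $9908 × 50% = $4954. Owner owes $6506 (running OOP $7929).
#3 ($3000): 50% coinsurance on $3000 = $1500. Owner owes $1500 (running OOP $9429).
#4 ($12055): 50% coinsurance on $12055 = $6027.50. Adding that to $9429 gives $15456.50, past the $10300 cap; owner pays only $10300 − $9429 = $871.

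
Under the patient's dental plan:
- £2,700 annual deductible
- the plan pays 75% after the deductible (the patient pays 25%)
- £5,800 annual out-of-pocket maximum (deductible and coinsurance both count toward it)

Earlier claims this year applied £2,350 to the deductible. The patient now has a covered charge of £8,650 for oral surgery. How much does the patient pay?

Deductible still to meet: £2,700 − £2,350 = £350.
After the £350 deductible portion, £8,650 − £350 = £8,300 is subject to coinsurance.
25% of £8,300 = £2,075 falls to the patient.
So the patient owes £350 + £2,075 = £2,425 before any cap.
Year-to-date out-of-pocket becomes £2,350 + £2,425 = £4,775, still under the £5,800 maximum, so no cap applies.

£2,425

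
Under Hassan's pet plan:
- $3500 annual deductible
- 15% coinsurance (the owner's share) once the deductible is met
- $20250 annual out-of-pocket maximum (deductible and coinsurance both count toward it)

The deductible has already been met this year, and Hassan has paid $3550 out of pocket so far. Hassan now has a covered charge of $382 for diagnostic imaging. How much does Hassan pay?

$57.30

The deductible is already satisfied, so the full bill goes to coinsurance.
Coinsurance: $382 × 15% = $57.30.
Cumulative spending $3550 + $57.30 = $3607.30 stays under the $20250 maximum.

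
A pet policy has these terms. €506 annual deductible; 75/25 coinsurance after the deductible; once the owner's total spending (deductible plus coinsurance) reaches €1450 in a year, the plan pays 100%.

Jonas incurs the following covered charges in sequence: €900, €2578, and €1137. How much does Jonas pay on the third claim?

€201

#1 (€900): €506 finishes the deductible; €394 goes to coinsurance; owner's 25% is €98.50. Owner pays €604.50; OOP now €604.50.
#2 (€2578): 25% coinsurance on €2578 = €644.50. Owner pays €644.50; OOP now €1249.
#3 (€1137): deductible met; 25% of €1137 = €284.25. Adding that to €1249 gives €1533.25, past the €1450 cap; owner pays only €1450 − €1249 = €201.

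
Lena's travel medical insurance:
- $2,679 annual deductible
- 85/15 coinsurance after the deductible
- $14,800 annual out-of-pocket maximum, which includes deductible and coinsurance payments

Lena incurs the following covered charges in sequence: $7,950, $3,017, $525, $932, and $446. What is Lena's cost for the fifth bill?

Claim 1 ($7,950): $2,679 finishes the deductible; $5,271 goes to coinsurance; coinsurance $5,271 × 15% = $790.65. Traveler owes $3,469.65 (running OOP $3,469.65).
Claim 2 ($3,017): 15% coinsurance on $3,017 = $452.55. Traveler owes $452.55 (running OOP $3,922.20).
Claim 3 ($525): deductible met; 15% of $525 = $78.75. Traveler owes $78.75 (running OOP $4,000.95).
Claim 4 ($932): deductible met; 15% of $932 = $139.80. Traveler pays $139.80; OOP now $4,140.75.
Claim 5 ($446): 15% coinsurance on $446 = $66.90. Traveler pays $66.90; OOP now $4,207.65.

$66.90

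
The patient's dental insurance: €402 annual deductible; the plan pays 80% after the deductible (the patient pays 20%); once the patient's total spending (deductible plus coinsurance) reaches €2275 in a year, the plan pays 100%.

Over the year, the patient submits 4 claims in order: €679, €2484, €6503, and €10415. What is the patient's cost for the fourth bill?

€20.20

Bill 1, €679: deductible takes €402, €277 remains; patient's 20% is €55.40. Patient pays €457.40; OOP now €457.40.
Bill 2, €2484: 20% coinsurance on €2484 = €496.80. Patient owes €496.80 (running OOP €954.20).
Bill 3, €6503: deductible already satisfied, so patient's share is 20% × €6503 = €1300.60. Cost to patient: €1300.60. OOP to date €2254.80.
Bill 4, €10415: deductible already satisfied, so patient's share is 20% × €10415 = €2083. That would push OOP to €4337.80, over the €2275 cap, so patient pays €2275 − €2254.80 = €20.20.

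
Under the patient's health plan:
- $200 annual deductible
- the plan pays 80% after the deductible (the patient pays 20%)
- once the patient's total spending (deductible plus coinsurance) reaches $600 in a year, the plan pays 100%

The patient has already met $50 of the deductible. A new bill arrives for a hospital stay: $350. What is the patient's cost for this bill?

Remaining deductible: $200 − $50 = $150.
The remaining $200 (= $350 − $150) moves to coinsurance.
Patient's 20% share of $200 is $40.
That puts the patient's cost at $150 + $40 = $190 before any cap.
Year-to-date out-of-pocket becomes $50 + $190 = $240, still under the $600 maximum, so no cap applies.

$190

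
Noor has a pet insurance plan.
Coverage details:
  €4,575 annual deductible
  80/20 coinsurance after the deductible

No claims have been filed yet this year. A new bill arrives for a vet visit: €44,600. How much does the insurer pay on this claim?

€32,020

Deductible not yet touched, so the first €4,575 of the bill goes to the deductible.
That leaves €44,600 − €4,575 = €40,025 for coinsurance.
Coinsurance: €40,025 × 20% = €8,005.
That puts the owner's cost at €4,575 + €8,005 = €12,580.
The plan picks up €44,600 − €12,580 = €32,020.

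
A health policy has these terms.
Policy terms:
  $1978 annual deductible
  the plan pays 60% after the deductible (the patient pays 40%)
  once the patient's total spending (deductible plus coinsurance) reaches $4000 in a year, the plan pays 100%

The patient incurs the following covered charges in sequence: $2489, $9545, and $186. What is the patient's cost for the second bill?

Claim 1 ($2489): $1978 finishes the deductible; $511 goes to coinsurance; 40% of $511 = $204.40. Cost to patient: $2182.40. OOP to date $2182.40.
Claim 2 ($9545): 40% coinsurance on $9545 = $3818. Adding that to $2182.40 gives $6000.40, past the $4000 cap; patient pays only $4000 − $2182.40 = $1817.60.

$1817.60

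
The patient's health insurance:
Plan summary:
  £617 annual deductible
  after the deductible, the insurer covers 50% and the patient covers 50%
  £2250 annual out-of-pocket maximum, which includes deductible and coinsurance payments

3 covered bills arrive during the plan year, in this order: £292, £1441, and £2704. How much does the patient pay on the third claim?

Claim 1 (£292): fully absorbed by the deductible. Cost to patient: £292. OOP to date £292.
Claim 2 (£1441): £325 finishes the deductible; £1116 goes to coinsurance; patient's 50% is £558. Patient pays £883; OOP now £1175.
Claim 3 (£2704): 50% coinsurance on £2704 = £1352. Adding that to £1175 gives £2527, past the £2250 cap; patient pays only £2250 − £1175 = £1075.

£1075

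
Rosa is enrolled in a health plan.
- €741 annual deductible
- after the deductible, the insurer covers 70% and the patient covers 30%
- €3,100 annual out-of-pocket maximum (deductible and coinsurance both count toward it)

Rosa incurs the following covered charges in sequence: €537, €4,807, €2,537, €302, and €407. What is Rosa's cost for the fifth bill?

€122.10

Claim 1 — €537: fully absorbed by the deductible. Patient pays €537; OOP now €537.
Claim 2 — €4,807: €204 finishes the deductible; €4,603 goes to coinsurance; patient's 30% is €1,380.90. Patient pays €1,584.90; OOP now €2,121.90.
Claim 3 — €2,537: deductible met; 30% of €2,537 = €761.10. Patient owes €761.10 (running OOP €2,883).
Claim 4 — €302: deductible already satisfied, so patient's share is 30% × €302 = €90.60. Cost to patient: €90.60. OOP to date €2,973.60.
Claim 5 — €407: 30% coinsurance on €407 = €122.10. Cost to patient: €122.10. OOP to date €3,095.70.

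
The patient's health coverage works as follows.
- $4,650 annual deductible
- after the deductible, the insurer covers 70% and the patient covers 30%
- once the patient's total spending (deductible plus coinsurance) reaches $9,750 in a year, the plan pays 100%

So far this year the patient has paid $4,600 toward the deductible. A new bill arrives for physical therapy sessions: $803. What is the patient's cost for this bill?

$4,600 of the $4,650 deductible is already met, leaving $50.
After the $50 deductible portion, $803 − $50 = $753 is subject to coinsurance.
Coinsurance: $753 × 30% = $225.90.
That puts the patient's cost at $50 + $225.90 = $275.90 before any cap.
Total out-of-pocket so far would be $4,600 + $275.90 = $4,875.90, below the $9,750 cap — no reduction.

$275.90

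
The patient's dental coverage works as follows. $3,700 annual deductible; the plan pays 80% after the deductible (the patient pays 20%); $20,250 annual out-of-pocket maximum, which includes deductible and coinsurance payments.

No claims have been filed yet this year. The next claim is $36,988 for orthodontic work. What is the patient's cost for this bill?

Deductible not yet touched, so the first $3,700 of the bill goes to the deductible.
The remaining $33,288 (= $36,988 − $3,700) moves to coinsurance.
Patient's 20% share of $33,288 is $6,657.60.
Patient responsibility before any cap: $3,700 + $6,657.60 = $10,357.60.
Cumulative spending $0 + $10,357.60 = $10,357.60 stays under the $20,250 maximum.

$10,357.60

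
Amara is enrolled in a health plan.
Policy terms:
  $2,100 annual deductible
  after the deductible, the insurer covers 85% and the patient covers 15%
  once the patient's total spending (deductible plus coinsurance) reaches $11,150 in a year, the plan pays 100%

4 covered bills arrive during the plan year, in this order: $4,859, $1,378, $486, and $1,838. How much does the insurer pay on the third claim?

$413.10

Bill 1, $4,859: $2,100 to deductible, leaving $2,759; patient's 15% is $413.85. Patient pays $2,513.85; OOP now $2,513.85. Plan pays $4,859 − $2,513.85 = $2,345.15.
Bill 2, $1,378: deductible already satisfied, so patient's share is 15% × $1,378 = $206.70. Patient pays $206.70; OOP now $2,720.55. Plan pays $1,378 − $206.70 = $1,171.30.
Bill 3, $486: deductible met; 15% of $486 = $72.90. Cost to patient: $72.90. OOP to date $2,793.45. Plan pays $486 − $72.90 = $413.10.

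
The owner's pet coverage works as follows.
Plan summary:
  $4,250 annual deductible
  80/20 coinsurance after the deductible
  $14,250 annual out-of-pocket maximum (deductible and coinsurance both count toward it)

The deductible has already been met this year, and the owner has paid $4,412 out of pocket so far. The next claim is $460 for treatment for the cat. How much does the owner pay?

With the deductible met, the entire $460 is subject to coinsurance.
Owner's 20% share of $460 is $92.
Total out-of-pocket so far would be $4,412 + $92 = $4,504, below the $14,250 cap — no reduction.

$92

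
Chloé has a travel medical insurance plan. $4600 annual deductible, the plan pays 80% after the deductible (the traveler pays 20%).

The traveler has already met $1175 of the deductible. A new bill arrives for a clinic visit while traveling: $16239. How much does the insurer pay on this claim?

Deductible still to meet: $4600 − $1175 = $3425.
The remaining $12814 (= $16239 − $3425) moves to coinsurance.
Traveler's 20% share of $12814 is $2562.80.
Traveler responsibility: $3425 + $2562.80 = $5987.80.
The plan picks up $16239 − $5987.80 = $10251.20.

$10251.20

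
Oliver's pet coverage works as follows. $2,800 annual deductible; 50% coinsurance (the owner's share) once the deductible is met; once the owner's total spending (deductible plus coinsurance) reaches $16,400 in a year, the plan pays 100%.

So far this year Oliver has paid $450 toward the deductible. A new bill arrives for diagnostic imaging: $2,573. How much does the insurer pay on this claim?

$111.50

$450 of the $2,800 deductible is already met, leaving $2,350.
The remaining $223 (= $2,573 − $2,350) moves to coinsurance.
Owner's 50% share of $223 is $111.50.
Owner responsibility before any cap: $2,350 + $111.50 = $2,461.50.
Total out-of-pocket so far would be $450 + $2,461.50 = $2,911.50, below the $16,400 cap — no reduction.
Insurer pays the balance: $2,573 − $2,461.50 = $111.50.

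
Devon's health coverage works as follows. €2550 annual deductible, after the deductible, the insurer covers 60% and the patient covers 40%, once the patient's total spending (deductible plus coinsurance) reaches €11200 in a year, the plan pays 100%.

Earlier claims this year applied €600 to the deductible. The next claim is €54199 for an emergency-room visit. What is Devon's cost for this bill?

€10600

€600 of the €2550 deductible is already met, leaving €1950.
The remaining €52249 (= €54199 − €1950) moves to coinsurance.
Coinsurance: €52249 × 40% = €20899.60.
Patient responsibility before any cap: €1950 + €20899.60 = €22849.60.
Year-to-date out-of-pocket would reach €600 + €22849.60 = €23449.60, above the €11200 maximum, so the patient pays only €11200 − €600 = €10600.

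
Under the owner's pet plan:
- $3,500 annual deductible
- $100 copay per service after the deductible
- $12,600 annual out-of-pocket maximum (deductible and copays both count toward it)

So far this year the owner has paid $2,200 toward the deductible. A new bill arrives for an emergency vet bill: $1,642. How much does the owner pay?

$2,200 of the $3,500 deductible is already met, leaving $1,300.
That leaves $1,642 − $1,300 = $342 for the copay.
Copay on this service: $100.
That puts the owner's cost at $1,300 + $100 = $1,400 before any cap.
Year-to-date out-of-pocket becomes $2,200 + $1,400 = $3,600, still under the $12,600 maximum, so no cap applies.

$1,400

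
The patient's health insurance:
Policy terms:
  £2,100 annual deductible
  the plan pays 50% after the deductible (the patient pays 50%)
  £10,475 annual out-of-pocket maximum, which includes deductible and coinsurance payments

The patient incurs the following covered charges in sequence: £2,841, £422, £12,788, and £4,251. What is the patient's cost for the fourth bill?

Claim 1 — £2,841: deductible takes £2,100, £741 remains; patient's 50% is £370.50. Patient owes £2,470.50 (running OOP £2,470.50).
Claim 2 — £422: deductible already satisfied, so patient's share is 50% × £422 = £211. Patient owes £211 (running OOP £2,681.50).
Claim 3 — £12,788: 50% coinsurance on £12,788 = £6,394. Cost to patient: £6,394. OOP to date £9,075.50.
Claim 4 — £4,251: 50% coinsurance on £4,251 = £2,125.50. OOP would hit £11,201 > £10,475, so the cap limits the patient to £10,475 − £9,075.50 = £1,399.50.

£1,399.50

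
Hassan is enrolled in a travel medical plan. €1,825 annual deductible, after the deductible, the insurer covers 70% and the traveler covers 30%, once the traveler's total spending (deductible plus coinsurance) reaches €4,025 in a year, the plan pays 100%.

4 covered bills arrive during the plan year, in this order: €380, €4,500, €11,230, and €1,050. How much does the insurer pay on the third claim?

€9,946.50

Claim 1 (€380): fully absorbed by the deductible. Traveler pays €380; OOP now €380. Plan pays €380 − €380 = €0.
Claim 2 (€4,500): €1,445 finishes the deductible; €3,055 goes to coinsurance; coinsurance €3,055 × 30% = €916.50. Traveler pays €2,361.50; OOP now €2,741.50. Plan pays €4,500 − €2,361.50 = €2,138.50.
Claim 3 (€11,230): deductible already satisfied, so traveler's share is 30% × €11,230 = €3,369. Adding that to €2,741.50 gives €6,110.50, past the €4,025 cap; traveler pays only €4,025 − €2,741.50 = €1,283.50. Plan pays €11,230 − €1,283.50 = €9,946.50.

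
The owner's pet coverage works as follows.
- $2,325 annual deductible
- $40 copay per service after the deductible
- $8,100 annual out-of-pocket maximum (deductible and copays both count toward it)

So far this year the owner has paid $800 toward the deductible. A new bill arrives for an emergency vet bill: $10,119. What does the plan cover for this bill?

$8,554

$800 of the $2,325 deductible is already met, leaving $1,525.
The remaining $8,594 (= $10,119 − $1,525) moves to the copay.
Copay on this service: $40.
Owner responsibility before any cap: $1,525 + $40 = $1,565.
Cumulative spending $800 + $1,565 = $2,365 stays under the $8,100 maximum.
The plan picks up $10,119 − $1,565 = $8,554.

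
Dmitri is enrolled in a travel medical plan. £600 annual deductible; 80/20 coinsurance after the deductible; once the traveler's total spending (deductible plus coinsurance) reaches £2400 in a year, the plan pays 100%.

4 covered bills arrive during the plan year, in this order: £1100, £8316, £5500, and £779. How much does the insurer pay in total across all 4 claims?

£13295

Claim 1 (£1100): £600 finishes the deductible; £500 goes to coinsurance; traveler's 20% is £100. Traveler pays £700; OOP now £700. Plan pays £1100 − £700 = £400.
Claim 2 (£8316): deductible met; 20% of £8316 = £1663.20. Traveler owes £1663.20 (running OOP £2363.20). Plan pays £8316 − £1663.20 = £6652.80.
Claim 3 (£5500): 20% coinsurance on £5500 = £1100. OOP would hit £3463.20 > £2400, so the cap limits the traveler to £2400 − £2363.20 = £36.80. Plan pays £5500 − £36.80 = £5463.20.
Claim 4 (£779): deductible met; 20% of £779 = £155.80. OOP would hit £2555.80 > £2400, so the cap limits the traveler to £2400 − £2400 = £0. Plan pays £779 − £0 = £779.
Insurer total = bills − traveler's total = £15695 − £2400 = £13295.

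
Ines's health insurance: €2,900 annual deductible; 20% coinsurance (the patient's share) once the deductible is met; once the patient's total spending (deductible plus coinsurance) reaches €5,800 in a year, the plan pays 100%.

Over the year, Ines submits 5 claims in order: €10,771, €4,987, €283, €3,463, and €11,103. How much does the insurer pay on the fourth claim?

€3,191.20

Claim 1 (€10,771): €2,900 to deductible, leaving €7,871; coinsurance €7,871 × 20% = €1,574.20. Patient pays €4,474.20; OOP now €4,474.20. Insurer: €10,771 − €4,474.20 = €6,296.80.
Claim 2 (€4,987): deductible already satisfied, so patient's share is 20% × €4,987 = €997.40. Patient owes €997.40 (running OOP €5,471.60). Plan pays €4,987 − €997.40 = €3,989.60.
Claim 3 (€283): deductible met; 20% of €283 = €56.60. Patient pays €56.60; OOP now €5,528.20. Plan pays €283 − €56.60 = €226.40.
Claim 4 (€3,463): 20% coinsurance on €3,463 = €692.60. That would push OOP to €6,220.80, over the €5,800 cap, so patient pays €5,800 − €5,528.20 = €271.80. Plan pays €3,463 − €271.80 = €3,191.20.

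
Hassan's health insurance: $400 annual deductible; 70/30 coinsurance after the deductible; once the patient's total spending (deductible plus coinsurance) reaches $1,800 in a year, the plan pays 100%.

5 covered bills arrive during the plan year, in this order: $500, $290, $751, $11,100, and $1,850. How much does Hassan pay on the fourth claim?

$1,057.70

Bill 1, $500: $400 to deductible, leaving $100; coinsurance $100 × 30% = $30. Patient owes $430 (running OOP $430).
Bill 2, $290: 30% coinsurance on $290 = $87. Patient owes $87 (running OOP $517).
Bill 3, $751: 30% coinsurance on $751 = $225.30. Patient pays $225.30; OOP now $742.30.
Bill 4, $11,100: deductible met; 30% of $11,100 = $3,330. OOP would hit $4,072.30 > $1,800, so the cap limits the patient to $1,800 − $742.30 = $1,057.70.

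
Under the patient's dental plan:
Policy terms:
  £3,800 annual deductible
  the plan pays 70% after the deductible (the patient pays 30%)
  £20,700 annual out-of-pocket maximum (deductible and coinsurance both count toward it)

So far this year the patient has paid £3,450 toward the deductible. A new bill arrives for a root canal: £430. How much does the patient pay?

£374

Deductible still to meet: £3,800 − £3,450 = £350.
The remaining £80 (= £430 − £350) moves to coinsurance.
Patient's 30% share of £80 is £24.
That puts the patient's cost at £350 + £24 = £374 before any cap.
Total out-of-pocket so far would be £3,450 + £374 = £3,824, below the £20,700 cap — no reduction.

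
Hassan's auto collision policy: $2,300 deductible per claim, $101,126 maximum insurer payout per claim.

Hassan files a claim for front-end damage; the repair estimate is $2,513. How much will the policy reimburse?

Subtract the deductible: $2,513 − $2,300 = $213.
$213 is within the $101,126 limit, so the insurer pays $213.

$213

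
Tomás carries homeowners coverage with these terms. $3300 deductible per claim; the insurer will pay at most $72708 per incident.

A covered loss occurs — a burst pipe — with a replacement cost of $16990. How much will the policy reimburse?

$13690

Subtract the deductible: $16990 − $3300 = $13690.
That's under the $72708 cap, so the insurer reimburses the full $13690.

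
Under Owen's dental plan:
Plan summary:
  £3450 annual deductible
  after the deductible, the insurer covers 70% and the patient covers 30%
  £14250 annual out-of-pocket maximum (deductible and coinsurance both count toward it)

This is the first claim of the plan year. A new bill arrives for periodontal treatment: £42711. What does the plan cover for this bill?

£28461

Deductible not yet touched, so the first £3450 of the bill goes to the deductible.
After the £3450 deductible portion, £42711 − £3450 = £39261 is subject to coinsurance.
Patient's 30% share of £39261 is £11778.30.
That puts the patient's cost at £3450 + £11778.30 = £15228.30 before any cap.
Adding £15228.30 to the £0 already spent would give £15228.30, which exceeds the £14250 cap; the patient pays just £14250 − £0 = £14250.
The insurer covers the remainder: £42711 − £14250 = £28461.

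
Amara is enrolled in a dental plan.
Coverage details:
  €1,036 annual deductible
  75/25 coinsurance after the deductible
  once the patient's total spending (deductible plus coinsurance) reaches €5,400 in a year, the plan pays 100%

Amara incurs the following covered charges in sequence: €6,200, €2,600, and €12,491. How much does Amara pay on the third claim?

€2,423

Bill 1, €6,200: €1,036 finishes the deductible; €5,164 goes to coinsurance; coinsurance €5,164 × 25% = €1,291. Patient owes €2,327 (running OOP €2,327).
Bill 2, €2,600: deductible met; 25% of €2,600 = €650. Cost to patient: €650. OOP to date €2,977.
Bill 3, €12,491: 25% coinsurance on €12,491 = €3,122.75. OOP would hit €6,099.75 > €5,400, so the cap limits the patient to €5,400 − €2,977 = €2,423.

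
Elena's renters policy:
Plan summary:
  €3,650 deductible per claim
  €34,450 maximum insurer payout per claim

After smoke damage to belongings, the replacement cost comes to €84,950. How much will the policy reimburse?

€34,450

Less the €3,650 deductible: €84,950 − €3,650 = €81,300.
€81,300 exceeds the €34,450 limit, so the insurer pays the limit: €34,450.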